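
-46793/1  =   - 46793 = - 46793.00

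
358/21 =17 + 1/21 = 17.05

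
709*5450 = 3864050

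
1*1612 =1612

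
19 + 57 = 76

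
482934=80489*6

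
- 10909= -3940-6969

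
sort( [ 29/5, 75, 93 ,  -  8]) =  [ - 8,29/5, 75,93 ]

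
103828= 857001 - 753173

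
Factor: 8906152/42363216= 2^(-1) * 3^( - 3)*7^(-1) * 23^1 * 97^1 * 499^1 * 14009^( - 1 )  =  1113269/5295402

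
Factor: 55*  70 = 2^1*5^2*7^1 * 11^1 = 3850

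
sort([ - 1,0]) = [ - 1, 0 ]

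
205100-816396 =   -  611296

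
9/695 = 9/695 = 0.01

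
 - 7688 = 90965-98653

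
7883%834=377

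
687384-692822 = -5438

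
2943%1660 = 1283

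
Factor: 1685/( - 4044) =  - 5/12 = - 2^( - 2 )*3^( - 1)*5^1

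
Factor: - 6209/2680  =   - 2^( -3 ) * 5^( - 1)*7^1 * 67^ ( - 1 )*887^1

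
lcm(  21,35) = 105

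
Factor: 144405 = 3^2*5^1*3209^1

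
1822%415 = 162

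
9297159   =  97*95847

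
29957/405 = 73 + 392/405 = 73.97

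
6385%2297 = 1791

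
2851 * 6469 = 18443119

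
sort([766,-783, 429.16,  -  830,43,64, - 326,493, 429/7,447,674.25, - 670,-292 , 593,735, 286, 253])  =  [-830,- 783 , - 670 , - 326 ,-292,43, 429/7,64, 253,286 , 429.16,  447,493, 593,674.25,  735,766 ] 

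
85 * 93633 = 7958805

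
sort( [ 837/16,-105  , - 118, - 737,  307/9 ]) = [ - 737,-118 ,-105, 307/9, 837/16 ]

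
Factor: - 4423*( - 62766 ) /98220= 2^ ( - 1 )*3^1*5^( - 1 )*11^1*317^1 * 1637^( - 1)*4423^1 = 46269003/16370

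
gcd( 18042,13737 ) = 3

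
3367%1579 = 209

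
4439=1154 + 3285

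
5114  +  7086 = 12200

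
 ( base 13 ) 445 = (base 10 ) 733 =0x2dd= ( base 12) 511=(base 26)125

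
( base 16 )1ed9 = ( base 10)7897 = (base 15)2517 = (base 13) 3796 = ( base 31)86n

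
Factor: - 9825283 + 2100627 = -2^4*317^1*1523^1 = - 7724656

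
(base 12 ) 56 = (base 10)66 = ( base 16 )42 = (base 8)102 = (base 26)2e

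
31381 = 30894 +487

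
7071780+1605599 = 8677379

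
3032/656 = 4+51/82 = 4.62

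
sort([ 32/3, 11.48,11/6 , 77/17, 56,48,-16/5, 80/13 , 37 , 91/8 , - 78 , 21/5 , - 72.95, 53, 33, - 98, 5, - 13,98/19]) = [-98, - 78,- 72.95, - 13, - 16/5,11/6, 21/5, 77/17, 5, 98/19,80/13, 32/3,91/8 , 11.48, 33 , 37, 48, 53,56] 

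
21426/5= 4285 + 1/5 = 4285.20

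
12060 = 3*4020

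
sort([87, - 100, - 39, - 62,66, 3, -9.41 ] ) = [ - 100, -62 ,-39 ,  -  9.41,  3,  66, 87]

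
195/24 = 8 + 1/8 = 8.12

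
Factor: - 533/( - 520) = 41/40 = 2^( - 3)*5^( - 1) * 41^1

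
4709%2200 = 309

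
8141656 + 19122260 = 27263916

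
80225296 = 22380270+57845026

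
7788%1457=503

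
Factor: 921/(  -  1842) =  - 1/2 = - 2^( - 1)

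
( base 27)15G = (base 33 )qm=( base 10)880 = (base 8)1560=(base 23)1f6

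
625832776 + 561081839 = 1186914615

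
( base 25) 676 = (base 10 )3931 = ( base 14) 160b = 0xF5B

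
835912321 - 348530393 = 487381928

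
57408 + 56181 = 113589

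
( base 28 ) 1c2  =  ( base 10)1122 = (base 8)2142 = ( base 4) 101202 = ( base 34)x0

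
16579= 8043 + 8536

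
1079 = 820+259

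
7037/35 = 7037/35 = 201.06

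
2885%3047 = 2885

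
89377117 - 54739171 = 34637946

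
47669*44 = 2097436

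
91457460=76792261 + 14665199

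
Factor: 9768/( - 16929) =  - 296/513 = - 2^3*3^(-3)*19^( - 1 )*37^1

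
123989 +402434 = 526423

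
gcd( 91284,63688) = 4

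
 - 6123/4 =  -6123/4=-1530.75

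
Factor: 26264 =2^3*7^2*67^1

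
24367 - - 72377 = 96744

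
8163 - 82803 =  -74640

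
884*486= 429624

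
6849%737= 216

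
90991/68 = 1338+7/68 =1338.10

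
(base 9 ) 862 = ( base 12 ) 4a8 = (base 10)704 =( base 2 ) 1011000000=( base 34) ko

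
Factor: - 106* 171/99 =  - 2^1*11^ ( - 1)*19^1* 53^1=- 2014/11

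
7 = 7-0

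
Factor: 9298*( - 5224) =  - 2^4*653^1 * 4649^1 = - 48572752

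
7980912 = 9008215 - 1027303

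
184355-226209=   -41854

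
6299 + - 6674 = - 375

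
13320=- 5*(-2664) 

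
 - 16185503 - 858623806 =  - 874809309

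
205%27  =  16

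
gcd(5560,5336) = 8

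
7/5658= 7/5658 = 0.00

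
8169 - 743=7426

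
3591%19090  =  3591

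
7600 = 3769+3831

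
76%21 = 13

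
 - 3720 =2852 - 6572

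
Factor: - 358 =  - 2^1 * 179^1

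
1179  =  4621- 3442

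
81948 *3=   245844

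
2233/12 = 186+1/12 = 186.08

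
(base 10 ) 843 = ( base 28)123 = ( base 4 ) 31023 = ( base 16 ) 34B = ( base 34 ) or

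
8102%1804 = 886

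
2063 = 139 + 1924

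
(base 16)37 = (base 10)55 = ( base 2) 110111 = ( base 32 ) 1n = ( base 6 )131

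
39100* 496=19393600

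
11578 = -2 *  (-5789 )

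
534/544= 267/272 = 0.98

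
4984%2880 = 2104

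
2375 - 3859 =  - 1484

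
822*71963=59153586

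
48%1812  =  48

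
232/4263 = 8/147 = 0.05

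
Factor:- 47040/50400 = - 14/15 = - 2^1*3^( - 1) * 5^( - 1)*7^1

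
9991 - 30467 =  - 20476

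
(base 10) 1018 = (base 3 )1101201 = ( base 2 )1111111010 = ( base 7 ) 2653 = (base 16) 3fa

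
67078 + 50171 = 117249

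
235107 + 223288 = 458395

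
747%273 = 201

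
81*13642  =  1105002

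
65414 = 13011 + 52403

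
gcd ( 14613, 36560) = 1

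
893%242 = 167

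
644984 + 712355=1357339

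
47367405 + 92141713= 139509118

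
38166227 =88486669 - 50320442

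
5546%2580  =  386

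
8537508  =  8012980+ 524528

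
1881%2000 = 1881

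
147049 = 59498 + 87551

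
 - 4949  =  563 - 5512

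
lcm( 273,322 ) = 12558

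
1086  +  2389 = 3475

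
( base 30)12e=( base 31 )10d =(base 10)974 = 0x3CE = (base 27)192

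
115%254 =115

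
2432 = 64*38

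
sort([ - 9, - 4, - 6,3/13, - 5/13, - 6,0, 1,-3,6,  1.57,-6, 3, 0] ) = [-9,  -  6,-6, -6,-4, -3, - 5/13,0,0,3/13,1,1.57, 3 , 6 ] 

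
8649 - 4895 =3754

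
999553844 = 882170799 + 117383045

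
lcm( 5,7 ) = 35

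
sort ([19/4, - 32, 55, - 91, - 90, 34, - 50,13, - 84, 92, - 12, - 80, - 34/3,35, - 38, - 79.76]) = [ - 91,  -  90, - 84,-80 , - 79.76, - 50,  -  38, - 32, - 12,-34/3,19/4,  13 , 34,35,55, 92 ]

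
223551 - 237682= -14131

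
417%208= 1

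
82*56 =4592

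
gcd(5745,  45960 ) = 5745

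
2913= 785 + 2128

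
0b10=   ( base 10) 2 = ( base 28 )2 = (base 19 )2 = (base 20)2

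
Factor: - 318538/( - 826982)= 11^1*13^( -1 )*17^(-1) * 1871^( - 1 )*14479^1  =  159269/413491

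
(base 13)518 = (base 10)866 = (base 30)sq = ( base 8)1542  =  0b1101100010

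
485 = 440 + 45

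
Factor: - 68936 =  - 2^3*7^1  *  1231^1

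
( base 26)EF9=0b10011010000111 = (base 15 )2dc8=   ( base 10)9863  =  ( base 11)7457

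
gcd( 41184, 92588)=4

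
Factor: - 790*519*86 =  - 35260860 = -2^2*3^1*5^1*43^1*79^1*173^1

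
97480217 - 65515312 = 31964905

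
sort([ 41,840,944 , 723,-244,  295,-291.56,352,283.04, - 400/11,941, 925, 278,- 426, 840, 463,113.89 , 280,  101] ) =[  -  426,-291.56,- 244 , - 400/11, 41, 101 , 113.89,278, 280, 283.04, 295 , 352,463,723 , 840,840,925,  941, 944]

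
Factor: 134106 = 2^1*3^1*7^1*31^1*103^1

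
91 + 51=142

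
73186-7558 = 65628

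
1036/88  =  11  +  17/22 =11.77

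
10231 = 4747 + 5484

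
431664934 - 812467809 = -380802875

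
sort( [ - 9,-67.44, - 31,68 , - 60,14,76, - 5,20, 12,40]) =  [- 67.44, - 60, - 31, - 9, - 5,12,  14,20,40,68, 76]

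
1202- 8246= - 7044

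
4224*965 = 4076160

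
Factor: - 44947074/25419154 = -22473537/12709577 = - 3^1 * 53^1 * 281^1 * 367^(- 1)*503^1 * 34631^( - 1)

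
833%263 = 44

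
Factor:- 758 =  - 2^1*379^1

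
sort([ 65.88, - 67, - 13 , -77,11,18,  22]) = [ - 77, - 67,-13,11, 18, 22,  65.88] 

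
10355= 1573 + 8782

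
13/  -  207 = - 13/207  =  -  0.06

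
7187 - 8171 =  - 984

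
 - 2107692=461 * ( - 4572)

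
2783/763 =3+494/763 = 3.65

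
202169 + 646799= 848968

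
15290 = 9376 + 5914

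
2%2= 0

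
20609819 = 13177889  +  7431930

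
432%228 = 204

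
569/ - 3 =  - 190 + 1/3 = - 189.67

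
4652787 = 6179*753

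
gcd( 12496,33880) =88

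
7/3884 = 7/3884 = 0.00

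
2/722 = 1/361 =0.00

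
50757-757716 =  - 706959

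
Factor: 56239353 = 3^4*694313^1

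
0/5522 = 0=0.00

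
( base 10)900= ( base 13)543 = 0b1110000100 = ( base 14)484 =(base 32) S4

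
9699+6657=16356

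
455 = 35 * 13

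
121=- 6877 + 6998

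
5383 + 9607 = 14990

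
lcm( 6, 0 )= 0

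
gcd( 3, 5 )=1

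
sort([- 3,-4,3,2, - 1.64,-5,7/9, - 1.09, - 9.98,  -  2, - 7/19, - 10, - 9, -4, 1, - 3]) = [-10 ,-9.98, - 9, - 5 ,- 4,-4, - 3, -3,  -  2, - 1.64 , - 1.09,-7/19, 7/9,1,2, 3 ]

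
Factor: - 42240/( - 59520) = 2^1*11^1*31^( - 1) = 22/31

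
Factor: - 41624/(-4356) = 86/9 = 2^1*3^( -2)*43^1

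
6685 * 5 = 33425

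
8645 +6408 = 15053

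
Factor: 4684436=2^2*1171109^1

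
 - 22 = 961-983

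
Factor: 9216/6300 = 256/175  =  2^8 * 5^(- 2 )*7^(- 1)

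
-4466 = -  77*58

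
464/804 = 116/201= 0.58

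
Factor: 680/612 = 2^1*3^( - 2) *5^1  =  10/9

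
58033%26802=4429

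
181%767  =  181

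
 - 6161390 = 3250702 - 9412092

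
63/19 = 63/19 = 3.32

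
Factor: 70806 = 2^1*3^1*11801^1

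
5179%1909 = 1361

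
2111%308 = 263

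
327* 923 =301821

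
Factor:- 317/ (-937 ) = 317^1 * 937^( - 1 ) 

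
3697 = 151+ 3546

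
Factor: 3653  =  13^1*281^1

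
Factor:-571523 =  - 17^1*33619^1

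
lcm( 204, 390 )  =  13260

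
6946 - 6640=306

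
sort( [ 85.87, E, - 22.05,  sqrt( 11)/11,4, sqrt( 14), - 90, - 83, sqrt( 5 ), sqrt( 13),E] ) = [ -90 , - 83, - 22.05,sqrt( 11) /11, sqrt( 5), E,  E, sqrt(13 ),sqrt( 14),4 , 85.87 ]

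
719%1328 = 719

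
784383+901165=1685548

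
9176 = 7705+1471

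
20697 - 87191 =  - 66494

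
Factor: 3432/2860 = 6/5 = 2^1*3^1*5^ ( - 1)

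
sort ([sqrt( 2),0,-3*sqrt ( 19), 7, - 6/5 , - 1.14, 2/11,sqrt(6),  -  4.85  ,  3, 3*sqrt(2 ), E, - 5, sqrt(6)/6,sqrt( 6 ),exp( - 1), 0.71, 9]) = [ - 3*sqrt ( 19), - 5, - 4.85, - 6/5, - 1.14, 0, 2/11,exp(-1 ), sqrt(6)/6,0.71, sqrt(2), sqrt (6 ),sqrt(6), E,3, 3*sqrt (2),7, 9]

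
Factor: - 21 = - 3^1 * 7^1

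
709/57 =12 + 25/57 = 12.44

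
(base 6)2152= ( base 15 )235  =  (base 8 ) 764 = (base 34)eo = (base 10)500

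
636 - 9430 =- 8794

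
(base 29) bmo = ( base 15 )2E0D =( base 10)9913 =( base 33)93d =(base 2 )10011010111001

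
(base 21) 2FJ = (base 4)103000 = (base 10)1216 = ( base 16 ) 4c0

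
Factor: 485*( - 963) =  - 3^2*5^1*97^1*107^1 = -467055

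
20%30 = 20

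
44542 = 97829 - 53287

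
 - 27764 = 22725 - 50489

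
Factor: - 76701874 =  - 2^1*31^1*337^1*3671^1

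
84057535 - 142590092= - 58532557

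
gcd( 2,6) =2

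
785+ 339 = 1124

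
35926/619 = 35926/619 = 58.04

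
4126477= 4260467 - 133990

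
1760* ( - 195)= - 343200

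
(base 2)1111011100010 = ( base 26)bi2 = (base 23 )elh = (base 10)7906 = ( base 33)78J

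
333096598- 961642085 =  -628545487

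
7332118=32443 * 226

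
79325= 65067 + 14258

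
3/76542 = 1/25514 = 0.00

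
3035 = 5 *607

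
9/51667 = 9/51667  =  0.00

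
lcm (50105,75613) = 4158715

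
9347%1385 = 1037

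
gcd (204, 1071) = 51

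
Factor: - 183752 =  - 2^3*103^1*223^1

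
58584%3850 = 834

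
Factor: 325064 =2^3*179^1*227^1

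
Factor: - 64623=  - 3^1 * 13^1*1657^1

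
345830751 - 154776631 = 191054120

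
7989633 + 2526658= 10516291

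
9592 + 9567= 19159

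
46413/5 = 9282+3/5 = 9282.60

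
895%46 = 21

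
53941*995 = 53671295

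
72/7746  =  12/1291 = 0.01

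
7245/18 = 402+1/2 = 402.50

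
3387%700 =587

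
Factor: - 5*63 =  - 315 = - 3^2*5^1*7^1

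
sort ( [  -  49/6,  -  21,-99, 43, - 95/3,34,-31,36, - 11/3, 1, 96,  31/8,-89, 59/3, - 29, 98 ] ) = [  -  99, - 89,-95/3, - 31 , -29, - 21 , -49/6,-11/3 , 1,  31/8,59/3,34,36, 43,96 , 98 ]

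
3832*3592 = 13764544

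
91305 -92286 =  - 981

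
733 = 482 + 251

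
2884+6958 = 9842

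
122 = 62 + 60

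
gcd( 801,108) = 9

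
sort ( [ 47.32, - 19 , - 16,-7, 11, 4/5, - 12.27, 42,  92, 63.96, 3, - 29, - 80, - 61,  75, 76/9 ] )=[ -80,  -  61,-29,  -  19, - 16, - 12.27, - 7, 4/5, 3,  76/9,11, 42, 47.32, 63.96, 75 , 92] 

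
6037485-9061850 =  - 3024365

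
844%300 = 244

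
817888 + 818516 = 1636404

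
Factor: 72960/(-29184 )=  -  2^( - 1 )*5^1=- 5/2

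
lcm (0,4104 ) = 0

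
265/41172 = 265/41172=0.01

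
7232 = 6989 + 243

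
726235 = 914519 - 188284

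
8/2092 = 2/523=0.00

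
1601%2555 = 1601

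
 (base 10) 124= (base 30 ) 44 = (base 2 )1111100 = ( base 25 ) 4O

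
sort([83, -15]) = [ - 15,83]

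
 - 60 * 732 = -43920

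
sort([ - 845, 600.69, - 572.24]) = [ - 845, - 572.24, 600.69]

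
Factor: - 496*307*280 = -2^7*5^1*7^1*31^1*307^1 = - 42636160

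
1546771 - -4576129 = 6122900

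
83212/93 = 894 + 70/93= 894.75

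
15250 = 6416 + 8834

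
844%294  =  256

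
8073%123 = 78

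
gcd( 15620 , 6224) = 4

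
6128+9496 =15624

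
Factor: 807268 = 2^2*  7^1*11^1*2621^1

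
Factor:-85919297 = -85919297^1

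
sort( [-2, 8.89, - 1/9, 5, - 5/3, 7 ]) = [ - 2,-5/3,-1/9, 5, 7,8.89 ] 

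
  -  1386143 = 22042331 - 23428474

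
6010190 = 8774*685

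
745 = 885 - 140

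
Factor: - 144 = -2^4*3^2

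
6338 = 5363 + 975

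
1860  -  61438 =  - 59578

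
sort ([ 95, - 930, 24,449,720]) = [ - 930, 24, 95 , 449,720] 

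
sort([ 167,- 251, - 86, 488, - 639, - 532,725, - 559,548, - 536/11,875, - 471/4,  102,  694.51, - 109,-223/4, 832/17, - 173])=[-639, - 559,  -  532,-251,-173,-471/4, - 109, - 86,  -  223/4, - 536/11,832/17,102,167,488, 548,694.51,725,875]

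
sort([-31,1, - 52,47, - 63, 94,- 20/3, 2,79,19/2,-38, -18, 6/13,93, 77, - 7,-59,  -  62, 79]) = [ - 63, - 62,-59, - 52, - 38,  -  31,-18, - 7, - 20/3 , 6/13,1,2 , 19/2 , 47,77,79,79,93, 94 ] 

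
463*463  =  214369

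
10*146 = 1460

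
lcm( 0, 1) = 0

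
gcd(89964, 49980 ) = 9996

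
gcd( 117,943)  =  1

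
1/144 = 1/144 = 0.01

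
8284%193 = 178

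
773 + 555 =1328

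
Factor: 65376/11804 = 72/13 = 2^3*3^2*13^( - 1) 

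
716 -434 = 282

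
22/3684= 11/1842 =0.01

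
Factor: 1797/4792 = 3/8 = 2^( - 3)* 3^1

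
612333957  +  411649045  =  1023983002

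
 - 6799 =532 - 7331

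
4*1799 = 7196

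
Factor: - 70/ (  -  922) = 5^1 * 7^1 * 461^( - 1 ) = 35/461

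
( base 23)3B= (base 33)2e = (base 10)80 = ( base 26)32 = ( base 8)120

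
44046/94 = 468 + 27/47 = 468.57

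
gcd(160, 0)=160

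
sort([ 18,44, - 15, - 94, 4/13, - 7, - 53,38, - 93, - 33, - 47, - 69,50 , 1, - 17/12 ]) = [-94, - 93, - 69, - 53, - 47, - 33, - 15, - 7,- 17/12, 4/13,1, 18,38,44, 50]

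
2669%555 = 449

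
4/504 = 1/126 = 0.01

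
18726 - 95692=-76966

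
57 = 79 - 22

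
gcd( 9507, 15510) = 3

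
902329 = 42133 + 860196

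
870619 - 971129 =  - 100510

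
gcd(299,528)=1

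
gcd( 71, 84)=1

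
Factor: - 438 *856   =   - 374928 = - 2^4*3^1*73^1*107^1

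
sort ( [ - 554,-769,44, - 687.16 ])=[ - 769 ,  -  687.16,-554, 44 ] 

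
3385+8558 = 11943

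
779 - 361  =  418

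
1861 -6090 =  - 4229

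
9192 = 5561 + 3631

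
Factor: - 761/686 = -2^( - 1 )*7^( - 3)*761^1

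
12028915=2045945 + 9982970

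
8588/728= 2147/182 = 11.80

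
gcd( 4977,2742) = 3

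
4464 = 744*6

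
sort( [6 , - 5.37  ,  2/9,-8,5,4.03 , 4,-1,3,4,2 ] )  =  [-8 ,-5.37 , - 1,  2/9,2, 3,4, 4,4.03,5,6 ] 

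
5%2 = 1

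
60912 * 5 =304560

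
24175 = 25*967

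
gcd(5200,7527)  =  13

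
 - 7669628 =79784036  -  87453664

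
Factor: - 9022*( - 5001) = 2^1*3^1 * 13^1* 347^1*1667^1   =  45119022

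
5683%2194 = 1295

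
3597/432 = 8 + 47/144= 8.33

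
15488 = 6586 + 8902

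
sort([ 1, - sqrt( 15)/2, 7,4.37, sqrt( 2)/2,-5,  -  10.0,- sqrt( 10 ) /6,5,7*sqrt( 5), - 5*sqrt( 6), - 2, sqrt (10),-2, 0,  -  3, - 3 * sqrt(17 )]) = [  -  3 * sqrt( 17 ), - 5*sqrt( 6),  -  10.0, - 5, - 3,- 2, - 2, - sqrt ( 15 ) /2, - sqrt( 10 ) /6, 0,sqrt( 2 ) /2, 1 , sqrt( 10), 4.37,5, 7, 7*sqrt (5 ) ]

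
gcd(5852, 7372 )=76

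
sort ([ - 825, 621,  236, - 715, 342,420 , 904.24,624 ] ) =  [-825, - 715,236 , 342,420,621,624 , 904.24]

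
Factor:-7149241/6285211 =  - 20603/18113 = - 11^1 *59^( - 1 )*307^( - 1)*  1873^1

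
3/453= 1/151 =0.01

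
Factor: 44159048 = 2^3*5519881^1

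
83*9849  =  817467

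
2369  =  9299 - 6930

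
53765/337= 53765/337= 159.54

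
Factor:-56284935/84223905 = - 7^1*19^1*89^1*317^1*5614927^( - 1) = - 3752329/5614927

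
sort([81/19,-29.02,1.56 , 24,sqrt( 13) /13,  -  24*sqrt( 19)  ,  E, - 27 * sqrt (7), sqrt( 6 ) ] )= [  -  24* sqrt(19), - 27*sqrt (7), - 29.02, sqrt(13)/13, 1.56, sqrt( 6),  E, 81/19,24]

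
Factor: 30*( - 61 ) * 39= - 71370 = -2^1*3^2 * 5^1*13^1* 61^1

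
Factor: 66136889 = 7^1*13^1 * 726779^1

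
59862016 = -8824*( - 6784)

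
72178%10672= 8146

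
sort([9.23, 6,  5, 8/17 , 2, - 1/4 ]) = [ - 1/4, 8/17 , 2, 5 , 6, 9.23] 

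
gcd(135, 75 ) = 15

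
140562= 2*70281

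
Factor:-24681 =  - 3^1*19^1* 433^1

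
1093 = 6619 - 5526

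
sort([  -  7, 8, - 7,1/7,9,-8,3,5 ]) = [ - 8, -7, - 7,1/7,3, 5,8, 9]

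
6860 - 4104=2756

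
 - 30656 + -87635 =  - 118291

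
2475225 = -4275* ( - 579 )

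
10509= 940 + 9569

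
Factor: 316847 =316847^1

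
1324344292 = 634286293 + 690057999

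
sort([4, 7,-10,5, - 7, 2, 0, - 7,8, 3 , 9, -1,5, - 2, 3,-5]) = [ - 10,-7, - 7,  -  5, - 2, - 1,0, 2,3,3, 4 , 5, 5,7, 8, 9]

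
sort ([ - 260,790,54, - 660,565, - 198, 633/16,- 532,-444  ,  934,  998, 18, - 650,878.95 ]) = [ - 660, - 650, - 532, - 444,-260, - 198 , 18, 633/16, 54,565,  790,878.95,934,998]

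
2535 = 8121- 5586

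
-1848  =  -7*264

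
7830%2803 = 2224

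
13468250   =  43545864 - 30077614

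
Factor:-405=-3^4*5^1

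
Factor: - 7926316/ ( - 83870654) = 2^1*7^(-2)*47^( - 1)* 131^( - 1) * 139^(-1 )*677^1 * 2927^1 = 3963158/41935327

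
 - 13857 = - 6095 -7762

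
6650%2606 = 1438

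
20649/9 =2294 + 1/3 = 2294.33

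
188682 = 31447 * 6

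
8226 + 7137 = 15363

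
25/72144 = 25/72144 =0.00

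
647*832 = 538304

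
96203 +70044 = 166247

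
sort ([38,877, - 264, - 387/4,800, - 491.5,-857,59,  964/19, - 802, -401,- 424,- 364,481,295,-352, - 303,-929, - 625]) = [ - 929, - 857, - 802, - 625,-491.5,  -  424, - 401, - 364, - 352,  -  303, - 264, - 387/4,38, 964/19, 59 , 295, 481,800,877 ]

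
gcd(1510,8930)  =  10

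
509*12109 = 6163481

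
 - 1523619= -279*5461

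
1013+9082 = 10095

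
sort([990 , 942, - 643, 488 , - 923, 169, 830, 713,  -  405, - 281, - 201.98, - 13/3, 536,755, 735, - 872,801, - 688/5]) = [ - 923,-872, - 643, - 405, - 281, - 201.98, - 688/5, - 13/3, 169, 488, 536, 713,735, 755 , 801, 830, 942, 990]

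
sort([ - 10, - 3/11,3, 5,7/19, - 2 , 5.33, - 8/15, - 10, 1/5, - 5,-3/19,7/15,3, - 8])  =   [ -10  , - 10, - 8, - 5,  -  2, - 8/15, - 3/11, - 3/19,1/5, 7/19, 7/15,  3,3,5,5.33 ]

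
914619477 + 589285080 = 1503904557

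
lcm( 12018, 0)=0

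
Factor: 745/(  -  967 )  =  -5^1*149^1*967^(-1)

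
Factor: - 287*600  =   - 172200 =-2^3*3^1 * 5^2*7^1*41^1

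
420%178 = 64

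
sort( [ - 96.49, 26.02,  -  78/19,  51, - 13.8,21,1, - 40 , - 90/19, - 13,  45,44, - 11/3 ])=[ - 96.49, - 40, - 13.8, - 13 , -90/19, - 78/19,-11/3, 1,21,26.02,  44,  45,51 ]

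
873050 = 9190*95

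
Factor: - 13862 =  - 2^1 * 29^1*239^1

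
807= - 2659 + 3466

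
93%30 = 3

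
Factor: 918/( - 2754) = - 3^( - 1) = - 1/3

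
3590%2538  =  1052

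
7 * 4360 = 30520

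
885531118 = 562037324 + 323493794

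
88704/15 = 29568/5 =5913.60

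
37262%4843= 3361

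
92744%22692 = 1976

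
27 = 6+21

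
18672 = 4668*4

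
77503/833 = 93+2/49 = 93.04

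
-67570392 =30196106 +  - 97766498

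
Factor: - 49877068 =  - 2^2 *12469267^1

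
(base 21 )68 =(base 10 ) 134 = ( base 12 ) B2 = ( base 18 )78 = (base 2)10000110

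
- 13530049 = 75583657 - 89113706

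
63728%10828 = 9588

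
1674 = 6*279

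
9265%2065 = 1005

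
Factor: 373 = 373^1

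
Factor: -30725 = -5^2*1229^1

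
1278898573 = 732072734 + 546825839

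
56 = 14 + 42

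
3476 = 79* 44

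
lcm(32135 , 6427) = 32135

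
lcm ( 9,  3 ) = 9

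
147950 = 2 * 73975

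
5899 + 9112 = 15011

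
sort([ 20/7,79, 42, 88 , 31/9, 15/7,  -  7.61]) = [ - 7.61,15/7, 20/7,31/9, 42, 79, 88]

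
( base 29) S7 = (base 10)819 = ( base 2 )1100110011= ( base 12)583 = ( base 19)252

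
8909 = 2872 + 6037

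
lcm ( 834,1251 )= 2502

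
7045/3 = 2348 + 1/3=2348.33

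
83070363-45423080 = 37647283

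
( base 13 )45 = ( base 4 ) 321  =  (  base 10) 57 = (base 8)71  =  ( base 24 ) 29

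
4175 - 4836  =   - 661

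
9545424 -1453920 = 8091504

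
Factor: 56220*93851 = 2^2*3^1 * 5^1*937^1*93851^1 = 5276303220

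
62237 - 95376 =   -  33139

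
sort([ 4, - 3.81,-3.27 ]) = [ - 3.81,-3.27,4] 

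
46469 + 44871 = 91340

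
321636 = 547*588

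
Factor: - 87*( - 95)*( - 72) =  - 595080 = - 2^3*3^3*5^1*19^1*29^1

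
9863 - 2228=7635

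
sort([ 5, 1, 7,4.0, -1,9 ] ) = [ - 1, 1, 4.0, 5 , 7,9 ] 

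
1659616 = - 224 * ( - 7409)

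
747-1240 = - 493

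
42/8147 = 42/8147=0.01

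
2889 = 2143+746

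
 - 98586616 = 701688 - 99288304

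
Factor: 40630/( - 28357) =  - 2^1*5^1*7^(  -  1)*17^1*239^1*4051^(-1) 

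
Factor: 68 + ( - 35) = 3^1  *11^1= 33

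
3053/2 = 3053/2 = 1526.50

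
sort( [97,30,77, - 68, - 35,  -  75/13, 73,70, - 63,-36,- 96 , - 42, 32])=[ - 96,  -  68,  -  63,-42, - 36,- 35,  -  75/13, 30, 32,70,  73, 77,97 ]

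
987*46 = 45402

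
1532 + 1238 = 2770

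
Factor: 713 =23^1*31^1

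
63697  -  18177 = 45520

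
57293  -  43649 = 13644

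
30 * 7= 210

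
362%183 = 179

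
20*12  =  240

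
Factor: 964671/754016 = 2^( - 5 )*3^1*89^1*3613^1*23563^( - 1) 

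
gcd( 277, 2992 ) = 1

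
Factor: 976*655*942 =2^5*3^1*5^1*  61^1*131^1 * 157^1 = 602201760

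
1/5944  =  1/5944= 0.00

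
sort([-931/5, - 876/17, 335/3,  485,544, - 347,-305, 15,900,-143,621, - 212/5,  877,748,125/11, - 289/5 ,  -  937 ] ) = [ - 937, - 347 , - 305, - 931/5, - 143, - 289/5, - 876/17, - 212/5, 125/11, 15, 335/3 , 485,544 , 621,748, 877,900] 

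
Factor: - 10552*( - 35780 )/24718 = 188775280/12359 = 2^4 * 5^1 * 17^( - 1) * 727^( - 1) *1319^1*1789^1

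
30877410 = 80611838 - 49734428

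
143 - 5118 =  - 4975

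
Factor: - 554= - 2^1*277^1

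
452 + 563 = 1015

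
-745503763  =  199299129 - 944802892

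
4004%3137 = 867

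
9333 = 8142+1191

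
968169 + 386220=1354389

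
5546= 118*47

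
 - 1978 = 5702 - 7680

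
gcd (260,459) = 1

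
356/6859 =356/6859 = 0.05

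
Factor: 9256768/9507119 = 2^6 * 23^(-1)*53^1*2729^1 * 413353^( - 1)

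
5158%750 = 658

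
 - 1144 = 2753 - 3897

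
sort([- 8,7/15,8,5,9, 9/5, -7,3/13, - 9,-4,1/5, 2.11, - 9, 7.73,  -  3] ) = [-9,  -  9, - 8, - 7,-4,-3, 1/5, 3/13,  7/15,9/5, 2.11,5, 7.73,8, 9 ] 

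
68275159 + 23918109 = 92193268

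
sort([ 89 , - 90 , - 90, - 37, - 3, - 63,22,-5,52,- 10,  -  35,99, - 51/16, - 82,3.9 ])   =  [ - 90, - 90, - 82, -63, - 37,-35 , - 10, - 5 , - 51/16, - 3, 3.9, 22,52,89,99] 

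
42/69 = 14/23 = 0.61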